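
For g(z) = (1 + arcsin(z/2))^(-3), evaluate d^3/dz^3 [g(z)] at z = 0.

-63/8

Substitute the inner expansion into the outer series and collect powers.
The coefficient of z^3 in the expansion is -21/16, so g′′′(0) = 3! * (-21/16) = -63/8.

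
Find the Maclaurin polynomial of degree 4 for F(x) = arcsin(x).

[x^0] = 0;  [x^1] = 1;  [x^2] = 0;  [x^3] = 1/6;  [x^4] = 0.

x^3/6 + x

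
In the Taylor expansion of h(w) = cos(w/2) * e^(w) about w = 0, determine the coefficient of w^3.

1/24

Multiply the two series term by term and collect like powers.
h(0) = 1
h′(0) = 1
h′′(0) = 3/4
h′′′(0) = 1/4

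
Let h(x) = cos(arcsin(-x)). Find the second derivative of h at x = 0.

-1

Compose series: expand the inner function first, then feed it into the outer expansion.
The coefficient of x^2 in the expansion is -1/2, so h′′(0) = 2! * (-1/2) = -1.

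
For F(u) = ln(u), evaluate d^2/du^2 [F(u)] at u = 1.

The coefficient of (u - 1)^2 in the expansion is -1/2, so F′′(1) = 2! * (-1/2) = -1.

-1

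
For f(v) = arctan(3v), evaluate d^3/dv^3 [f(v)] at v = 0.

Apply the Taylor formula c_k = f^(k)(a)/k!.
The coefficient of v^3 in the expansion is -9, so f′′′(0) = 3! * (-9) = -54.

-54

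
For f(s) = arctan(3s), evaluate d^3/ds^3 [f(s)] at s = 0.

-54

The coefficient of s^3 in the expansion is -9, so f′′′(0) = 3! * (-9) = -54.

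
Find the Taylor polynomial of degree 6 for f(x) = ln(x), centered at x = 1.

[(x - 1)^0] = 0;  [(x - 1)^1] = 1;  [(x - 1)^2] = -1/2;  [(x - 1)^3] = 1/3;  [(x - 1)^4] = -1/4;  [(x - 1)^5] = 1/5;  [(x - 1)^6] = -1/6.

-(x - 1)^6/6 + (x - 1)^5/5 - (x - 1)^4/4 + (x - 1)^3/3 - (x - 1)^2/2 + (x - 1)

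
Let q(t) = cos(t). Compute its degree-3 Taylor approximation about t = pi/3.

q(pi/3) = 1/2
q′(pi/3) = -sqrt(3)/2
q′′(pi/3) = -1/2
q′′′(pi/3) = sqrt(3)/2

sqrt(3)*(t - pi/3)^3/12 - (t - pi/3)^2/4 - sqrt(3)*(t - pi/3)/2 + 1/2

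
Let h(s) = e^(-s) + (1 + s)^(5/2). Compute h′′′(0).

7/8

Add the two expansions coefficient-wise.
From the series, [s^3] h = 7/48; multiply by 3! = 6 to get 7/8.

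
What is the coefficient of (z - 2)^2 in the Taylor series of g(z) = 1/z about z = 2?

1/8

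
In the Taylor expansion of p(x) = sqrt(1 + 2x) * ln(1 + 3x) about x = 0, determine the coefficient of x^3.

Write out both Maclaurin series and multiply, keeping only the needed powers.

3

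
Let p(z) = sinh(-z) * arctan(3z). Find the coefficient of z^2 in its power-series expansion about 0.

Write out both Maclaurin series and multiply, keeping only the needed powers.
[z^0] = 0;  [z^1] = 0;  [z^2] = -3.

-3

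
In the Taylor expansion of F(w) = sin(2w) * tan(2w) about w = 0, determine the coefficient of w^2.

Multiply the two series term by term and collect like powers.

4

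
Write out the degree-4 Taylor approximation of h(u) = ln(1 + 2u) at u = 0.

-4*u^4 + 8*u^3/3 - 2*u^2 + 2*u

h(0) = 0
h′(0) = 2
h′′(0) = -4
h′′′(0) = 16
h^(4)(0) = -96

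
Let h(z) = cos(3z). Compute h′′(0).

-9

The coefficient of z^2 in the expansion is -9/2, so h′′(0) = 2! * (-9/2) = -9.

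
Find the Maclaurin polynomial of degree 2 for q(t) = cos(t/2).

1 - t^2/8

Use the known series and substitute for the argument.
q(0) = 1
q′(0) = 0
q′′(0) = -1/4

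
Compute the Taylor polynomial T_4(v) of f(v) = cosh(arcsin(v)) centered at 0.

Substitute the inner expansion into the outer series and collect powers.
f(0) = 1
f′(0) = 0
f′′(0) = 1
f′′′(0) = 0
f^(4)(0) = 5

5*v^4/24 + v^2/2 + 1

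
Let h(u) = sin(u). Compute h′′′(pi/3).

From the series, [(u - pi/3)^3] h = -1/12; multiply by 3! = 6 to get -1/2.

-1/2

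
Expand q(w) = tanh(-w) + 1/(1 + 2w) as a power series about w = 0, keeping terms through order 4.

16*w^4 - 23*w^3/3 + 4*w^2 - 3*w + 1

Expand each term separately and add.
[w^0] = 1;  [w^1] = -3;  [w^2] = 4;  [w^3] = -23/3;  [w^4] = 16.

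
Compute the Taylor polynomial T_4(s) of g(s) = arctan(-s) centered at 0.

s^3/3 - s

Differentiate repeatedly and evaluate at the center.
[s^0] = 0;  [s^1] = -1;  [s^2] = 0;  [s^3] = 1/3;  [s^4] = 0.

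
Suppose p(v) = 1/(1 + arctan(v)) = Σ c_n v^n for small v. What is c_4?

Substitute the inner expansion into the outer series and collect powers.

1/3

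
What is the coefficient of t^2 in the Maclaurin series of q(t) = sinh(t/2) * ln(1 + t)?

1/2

Take the Cauchy product of the two expansions.
q(0) = 0
q′(0) = 0
q′′(0) = 1
So c_2 = q′′(0)/2! = 1/2.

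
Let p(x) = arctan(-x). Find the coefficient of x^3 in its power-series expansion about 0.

[x^0] = 0;  [x^1] = -1;  [x^2] = 0;  [x^3] = 1/3.

1/3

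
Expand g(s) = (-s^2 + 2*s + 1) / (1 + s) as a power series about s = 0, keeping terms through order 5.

2*s^5 - 2*s^4 + 2*s^3 - 2*s^2 + s + 1

Multiply each power in the prefactor through the base expansion.
g(0) = 1
g′(0) = 1
g′′(0) = -4
g′′′(0) = 12
g^(4)(0) = -48
g^(5)(0) = 240
Then c_k = g^(k)(0)/k! gives each Taylor coefficient.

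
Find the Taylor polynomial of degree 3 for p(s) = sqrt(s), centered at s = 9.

(s - 9)^3/3888 - (s - 9)^2/216 + (s - 9)/6 + 3

[(s - 9)^0] = 3;  [(s - 9)^1] = 1/6;  [(s - 9)^2] = -1/216;  [(s - 9)^3] = 1/3888.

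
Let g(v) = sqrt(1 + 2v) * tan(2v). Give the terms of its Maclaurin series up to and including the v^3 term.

Write out both Maclaurin series and multiply, keeping only the needed powers.

5*v^3/3 + 2*v^2 + 2*v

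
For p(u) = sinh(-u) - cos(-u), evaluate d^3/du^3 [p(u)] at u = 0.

Combine the two series term by term.
From the series, [u^3] p = -1/6; multiply by 3! = 6 to get -1.

-1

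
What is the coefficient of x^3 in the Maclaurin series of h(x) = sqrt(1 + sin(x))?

Plug the Maclaurin series of the inner function into that of the outer and collect terms.
h(0) = 1
h′(0) = 1/2
h′′(0) = -1/4
h′′′(0) = -1/8
So c_3 = h′′′(0)/3! = -1/48.

-1/48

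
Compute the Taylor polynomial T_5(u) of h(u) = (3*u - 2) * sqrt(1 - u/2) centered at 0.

-23*u^5/4096 - 19*u^4/1024 - 5*u^3/64 - 11*u^2/16 + 7*u/2 - 2

Multiply each power in the prefactor through the base expansion.
h(0) = -2
h′(0) = 7/2
h′′(0) = -11/8
h′′′(0) = -15/32
h^(4)(0) = -57/128
h^(5)(0) = -345/512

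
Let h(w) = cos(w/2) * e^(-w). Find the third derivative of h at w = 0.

-1/4

Write out both Maclaurin series and multiply, keeping only the needed powers.
From the series, [w^3] h = -1/24; multiply by 3! = 6 to get -1/4.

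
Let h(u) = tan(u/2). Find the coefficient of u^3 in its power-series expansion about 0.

1/24

h(0) = 0
h′(0) = 1/2
h′′(0) = 0
h′′′(0) = 1/4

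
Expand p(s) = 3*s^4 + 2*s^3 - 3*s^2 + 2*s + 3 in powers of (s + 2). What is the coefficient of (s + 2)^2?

57

Compute the successive derivatives at the expansion point and divide by k!.
[(s + 2)^0] = 19;  [(s + 2)^1] = -58;  [(s + 2)^2] = 57.
So c_2 = p′′(-2)/2! = 57.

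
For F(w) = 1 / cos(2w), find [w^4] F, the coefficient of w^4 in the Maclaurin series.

10/3

Divide the numerator series by the denominator series (power-series long division).
F(0) = 1
F′(0) = 0
F′′(0) = 4
F′′′(0) = 0
F^(4)(0) = 80
So c_4 = F^(4)(0)/4! = 10/3.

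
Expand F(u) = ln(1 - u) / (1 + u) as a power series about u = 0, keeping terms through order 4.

7*u^4/12 - 5*u^3/6 + u^2/2 - u

Write out both Maclaurin series and multiply, keeping only the needed powers.
F(0) = 0
F′(0) = -1
F′′(0) = 1
F′′′(0) = -5
F^(4)(0) = 14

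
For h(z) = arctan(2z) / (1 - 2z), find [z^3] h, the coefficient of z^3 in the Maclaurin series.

Take the Cauchy product of the two expansions.
[z^0] = 0;  [z^1] = 2;  [z^2] = 4;  [z^3] = 16/3.

16/3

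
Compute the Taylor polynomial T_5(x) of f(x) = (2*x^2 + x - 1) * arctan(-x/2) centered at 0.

43*x^5/480 + x^4/24 - 25*x^3/24 - x^2/2 + x/2

Distribute the polynomial across the series and collect like powers.
[x^0] = 0;  [x^1] = 1/2;  [x^2] = -1/2;  [x^3] = -25/24;  [x^4] = 1/24;  [x^5] = 43/480.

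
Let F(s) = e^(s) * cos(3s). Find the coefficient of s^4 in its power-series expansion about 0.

Multiply the two series term by term and collect like powers.
F(0) = 1
F′(0) = 1
F′′(0) = -8
F′′′(0) = -26
F^(4)(0) = 28
So c_4 = F^(4)(0)/4! = 7/6.

7/6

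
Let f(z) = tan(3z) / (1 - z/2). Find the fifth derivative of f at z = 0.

8361/2

Multiply the two series term by term and collect like powers.
The coefficient of z^5 in the expansion is 2787/80, so f^(5)(0) = 5! * (2787/80) = 8361/2.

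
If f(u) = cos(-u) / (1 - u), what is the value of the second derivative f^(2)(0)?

1

Multiply the two series term by term and collect like powers.
The coefficient of u^2 in the expansion is 1/2, so f′′(0) = 2! * (1/2) = 1.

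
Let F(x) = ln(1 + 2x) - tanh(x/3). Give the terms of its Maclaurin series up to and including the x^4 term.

Expand each term separately and add.
F(0) = 0
F′(0) = 5/3
F′′(0) = -4
F′′′(0) = 434/27
F^(4)(0) = -96

-4*x^4 + 217*x^3/81 - 2*x^2 + 5*x/3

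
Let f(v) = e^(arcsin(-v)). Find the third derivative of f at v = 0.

Compose series: expand the inner function first, then feed it into the outer expansion.
The coefficient of v^3 in the expansion is -1/3, so f′′′(0) = 3! * (-1/3) = -2.

-2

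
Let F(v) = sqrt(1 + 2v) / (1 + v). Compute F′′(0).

Multiply the two series term by term and collect like powers.
From the series, [v^2] F = -1/2; multiply by 2! = 2 to get -1.

-1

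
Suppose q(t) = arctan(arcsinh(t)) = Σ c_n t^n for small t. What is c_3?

-1/2

Plug the Maclaurin series of the inner function into that of the outer and collect terms.
q(0) = 0
q′(0) = 1
q′′(0) = 0
q′′′(0) = -3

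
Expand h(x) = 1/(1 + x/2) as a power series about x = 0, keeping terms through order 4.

h(0) = 1
h′(0) = -1/2
h′′(0) = 1/2
h′′′(0) = -3/4
h^(4)(0) = 3/2

x^4/16 - x^3/8 + x^2/4 - x/2 + 1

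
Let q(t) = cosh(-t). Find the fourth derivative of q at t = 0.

The coefficient of t^4 in the expansion is 1/24, so q^(4)(0) = 4! * (1/24) = 1.

1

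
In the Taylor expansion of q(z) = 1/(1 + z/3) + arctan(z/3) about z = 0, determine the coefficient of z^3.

-4/81

Combine the two series term by term.
q(0) = 1
q′(0) = 0
q′′(0) = 2/9
q′′′(0) = -8/27
So c_3 = q′′′(0)/3! = -4/81.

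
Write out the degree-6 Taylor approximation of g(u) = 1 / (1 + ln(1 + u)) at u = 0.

3289*u^6/360 - 347*u^5/60 + 11*u^4/3 - 7*u^3/3 + 3*u^2/2 - u + 1

Write 1/(1+u) = 1 - u + u^2 - u^3 + ... and substitute the series for u.
g(0) = 1
g′(0) = -1
g′′(0) = 3
g′′′(0) = -14
g^(4)(0) = 88
g^(5)(0) = -694
g^(6)(0) = 6578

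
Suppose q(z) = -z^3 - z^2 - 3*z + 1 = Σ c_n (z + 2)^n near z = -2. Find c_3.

q(-2) = 11
q′(-2) = -11
q′′(-2) = 10
q′′′(-2) = -6

-1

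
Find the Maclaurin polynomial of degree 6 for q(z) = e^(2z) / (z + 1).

7*z^6/45 - z^5/15 + z^4/3 + z^3/3 + z^2 + z + 1

Use 1/(1 - r) = Σ r^k on the denominator, then take the Cauchy product.
q(0) = 1
q′(0) = 1
q′′(0) = 2
q′′′(0) = 2
q^(4)(0) = 8
q^(5)(0) = -8
q^(6)(0) = 112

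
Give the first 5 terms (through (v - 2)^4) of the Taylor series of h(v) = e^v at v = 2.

h(2) = e^(2)
h′(2) = e^(2)
h′′(2) = e^(2)
h′′′(2) = e^(2)
h^(4)(2) = e^(2)
Then c_k = h^(k)(2)/k! gives each Taylor coefficient.

(v - 2)^4*e^(2)/24 + (v - 2)^3*e^(2)/6 + (v - 2)^2*e^(2)/2 + (v - 2)*e^(2) + e^(2)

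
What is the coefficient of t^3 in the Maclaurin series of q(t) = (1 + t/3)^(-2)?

-4/27

[t^0] = 1;  [t^1] = -2/3;  [t^2] = 1/3;  [t^3] = -4/27.
So c_3 = q′′′(0)/3! = -4/27.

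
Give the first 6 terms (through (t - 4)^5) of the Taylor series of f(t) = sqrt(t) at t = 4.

7*(t - 4)^5/131072 - 5*(t - 4)^4/16384 + (t - 4)^3/512 - (t - 4)^2/64 + (t - 4)/4 + 2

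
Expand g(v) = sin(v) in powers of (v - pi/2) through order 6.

g(pi/2) = 1
g′(pi/2) = 0
g′′(pi/2) = -1
g′′′(pi/2) = 0
g^(4)(pi/2) = 1
g^(5)(pi/2) = 0
g^(6)(pi/2) = -1
Dividing each by k! gives the coefficients c_0, ..., c_6.

-(v - pi/2)^6/720 + (v - pi/2)^4/24 - (v - pi/2)^2/2 + 1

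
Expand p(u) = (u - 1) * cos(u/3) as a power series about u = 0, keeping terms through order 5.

Multiply each power in the prefactor through the base expansion.
p(0) = -1
p′(0) = 1
p′′(0) = 1/9
p′′′(0) = -1/3
p^(4)(0) = -1/81
p^(5)(0) = 5/81
Then c_k = p^(k)(0)/k! gives each Taylor coefficient.

u^5/1944 - u^4/1944 - u^3/18 + u^2/18 + u - 1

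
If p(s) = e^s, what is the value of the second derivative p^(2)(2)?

From the series, [(s - 2)^2] p = e^(2)/2; multiply by 2! = 2 to get e^(2).

e^(2)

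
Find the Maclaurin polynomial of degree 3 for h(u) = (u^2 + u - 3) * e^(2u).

-3*u^2 - 5*u - 3

Distribute the polynomial across the series and collect like powers.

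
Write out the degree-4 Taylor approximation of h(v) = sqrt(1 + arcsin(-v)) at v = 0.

Substitute the inner expansion into the outer series and collect powers.

-31*v^4/384 - 7*v^3/48 - v^2/8 - v/2 + 1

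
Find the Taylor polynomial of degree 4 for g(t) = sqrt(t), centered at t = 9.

-5*(t - 9)^4/279936 + (t - 9)^3/3888 - (t - 9)^2/216 + (t - 9)/6 + 3

[(t - 9)^0] = 3;  [(t - 9)^1] = 1/6;  [(t - 9)^2] = -1/216;  [(t - 9)^3] = 1/3888;  [(t - 9)^4] = -5/279936.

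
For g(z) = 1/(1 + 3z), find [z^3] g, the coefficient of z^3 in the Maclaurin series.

Apply the Taylor formula c_k = f^(k)(a)/k!.
g(0) = 1
g′(0) = -3
g′′(0) = 18
g′′′(0) = -162

-27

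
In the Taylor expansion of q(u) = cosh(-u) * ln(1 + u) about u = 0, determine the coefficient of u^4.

-1/2

Write out both Maclaurin series and multiply, keeping only the needed powers.
q(0) = 0
q′(0) = 1
q′′(0) = -1
q′′′(0) = 5
q^(4)(0) = -12
So c_4 = q^(4)(0)/4! = -1/2.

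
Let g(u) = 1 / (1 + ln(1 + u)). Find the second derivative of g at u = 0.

3

Expand as Σ (-1)^k u^k with u equal to the inner function's series.
The coefficient of u^2 in the expansion is 3/2, so g′′(0) = 2! * (3/2) = 3.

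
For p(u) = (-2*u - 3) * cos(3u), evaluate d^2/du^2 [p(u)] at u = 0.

27

Shift and add copies of the series according to the polynomial's terms.
The coefficient of u^2 in the expansion is 27/2, so p′′(0) = 2! * (27/2) = 27.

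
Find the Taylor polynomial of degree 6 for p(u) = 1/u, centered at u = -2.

-(u + 2)^6/128 - (u + 2)^5/64 - (u + 2)^4/32 - (u + 2)^3/16 - (u + 2)^2/8 - (u + 2)/4 - 1/2

p(-2) = -1/2
p′(-2) = -1/4
p′′(-2) = -1/4
p′′′(-2) = -3/8
p^(4)(-2) = -3/4
p^(5)(-2) = -15/8
p^(6)(-2) = -45/8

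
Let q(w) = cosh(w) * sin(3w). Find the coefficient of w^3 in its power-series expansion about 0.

Take the Cauchy product of the two expansions.
So c_3 = q′′′(0)/3! = -3.

-3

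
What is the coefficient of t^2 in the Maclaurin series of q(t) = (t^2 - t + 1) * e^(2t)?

1

Shift and add copies of the series according to the polynomial's terms.
q(0) = 1
q′(0) = 1
q′′(0) = 2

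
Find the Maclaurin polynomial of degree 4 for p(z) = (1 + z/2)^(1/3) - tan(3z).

Add the two expansions coefficient-wise.
p(0) = 1
p′(0) = -17/6
p′′(0) = -1/18
p′′′(0) = -5827/108
p^(4)(0) = -5/81
Then c_k = p^(k)(0)/k! gives each Taylor coefficient.

-5*z^4/1944 - 5827*z^3/648 - z^2/36 - 17*z/6 + 1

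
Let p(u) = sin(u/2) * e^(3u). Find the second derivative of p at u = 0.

Write out both Maclaurin series and multiply, keeping only the needed powers.
From the series, [u^2] p = 3/2; multiply by 2! = 2 to get 3.

3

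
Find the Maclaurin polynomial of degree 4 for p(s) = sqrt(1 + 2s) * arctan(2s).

-5*s^4/3 - 11*s^3/3 + 2*s^2 + 2*s

Multiply the two series term by term and collect like powers.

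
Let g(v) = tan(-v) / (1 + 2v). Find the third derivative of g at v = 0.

-26

Take the Cauchy product of the two expansions.
From the series, [v^3] g = -13/3; multiply by 3! = 6 to get -26.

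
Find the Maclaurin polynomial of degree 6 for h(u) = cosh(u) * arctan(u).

3*u^5/40 + u^3/6 + u

Expand each factor separately, then convolve coefficients.
h(0) = 0
h′(0) = 1
h′′(0) = 0
h′′′(0) = 1
h^(4)(0) = 0
h^(5)(0) = 9
h^(6)(0) = 0
Dividing each by k! gives the coefficients c_0, ..., c_6.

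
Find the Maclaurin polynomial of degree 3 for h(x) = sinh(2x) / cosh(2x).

Write the quotient as an unknown series and match coefficients against numerator = denominator · series.
[x^0] = 0;  [x^1] = 2;  [x^2] = 0;  [x^3] = -8/3.

-8*x^3/3 + 2*x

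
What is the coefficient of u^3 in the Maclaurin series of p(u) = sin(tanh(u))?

-1/2

Substitute the inner expansion into the outer series and collect powers.
[u^0] = 0;  [u^1] = 1;  [u^2] = 0;  [u^3] = -1/2.
So c_3 = p′′′(0)/3! = -1/2.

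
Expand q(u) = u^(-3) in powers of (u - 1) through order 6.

28*(u - 1)^6 - 21*(u - 1)^5 + 15*(u - 1)^4 - 10*(u - 1)^3 + 6*(u - 1)^2 - 3*(u - 1) + 1

[(u - 1)^0] = 1;  [(u - 1)^1] = -3;  [(u - 1)^2] = 6;  [(u - 1)^3] = -10;  [(u - 1)^4] = 15;  [(u - 1)^5] = -21;  [(u - 1)^6] = 28.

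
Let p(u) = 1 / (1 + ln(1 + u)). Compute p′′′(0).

Use the geometric series for the reciprocal, then substitute.
The coefficient of u^3 in the expansion is -7/3, so p′′′(0) = 3! * (-7/3) = -14.

-14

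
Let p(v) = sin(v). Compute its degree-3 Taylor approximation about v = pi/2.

Apply the Taylor formula c_k = f^(k)(a)/k!.
p(pi/2) = 1
p′(pi/2) = 0
p′′(pi/2) = -1
p′′′(pi/2) = 0
Then c_k = p^(k)(pi/2)/k! gives each Taylor coefficient.

1 - (v - pi/2)^2/2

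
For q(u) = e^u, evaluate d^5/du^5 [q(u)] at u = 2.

e^(2)

The coefficient of (u - 2)^5 in the expansion is e^(2)/120, so q^(5)(2) = 5! * (e^(2)/120) = e^(2).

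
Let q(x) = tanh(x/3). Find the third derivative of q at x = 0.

-2/27

The coefficient of x^3 in the expansion is -1/81, so q′′′(0) = 3! * (-1/81) = -2/27.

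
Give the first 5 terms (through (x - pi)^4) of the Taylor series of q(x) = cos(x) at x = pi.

Compute the successive derivatives at the expansion point and divide by k!.

-(x - pi)^4/24 + (x - pi)^2/2 - 1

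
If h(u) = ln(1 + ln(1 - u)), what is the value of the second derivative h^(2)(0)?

-2

Let u equal the inner series; expand the outer function in u and truncate.
The coefficient of u^2 in the expansion is -1, so h′′(0) = 2! * (-1) = -2.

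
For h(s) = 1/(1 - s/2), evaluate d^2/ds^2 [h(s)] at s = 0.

The coefficient of s^2 in the expansion is 1/4, so h′′(0) = 2! * (1/4) = 1/2.

1/2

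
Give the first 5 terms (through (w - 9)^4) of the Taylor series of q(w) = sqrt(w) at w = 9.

q(9) = 3
q′(9) = 1/6
q′′(9) = -1/108
q′′′(9) = 1/648
q^(4)(9) = -5/11664

-5*(w - 9)^4/279936 + (w - 9)^3/3888 - (w - 9)^2/216 + (w - 9)/6 + 3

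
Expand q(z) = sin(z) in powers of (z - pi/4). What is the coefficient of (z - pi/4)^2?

Differentiate repeatedly and evaluate at the center.
[(z - pi/4)^0] = sqrt(2)/2;  [(z - pi/4)^1] = sqrt(2)/2;  [(z - pi/4)^2] = -sqrt(2)/4.

-sqrt(2)/4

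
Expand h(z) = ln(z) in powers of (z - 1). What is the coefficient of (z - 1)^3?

1/3

Differentiate repeatedly and evaluate at the center.
[(z - 1)^0] = 0;  [(z - 1)^1] = 1;  [(z - 1)^2] = -1/2;  [(z - 1)^3] = 1/3.
So c_3 = h′′′(1)/3! = 1/3.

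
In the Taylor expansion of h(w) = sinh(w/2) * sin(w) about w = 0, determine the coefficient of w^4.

Expand each factor separately, then convolve coefficients.
[w^0] = 0;  [w^1] = 0;  [w^2] = 1/2;  [w^3] = 0;  [w^4] = -1/16.
So c_4 = h^(4)(0)/4! = -1/16.

-1/16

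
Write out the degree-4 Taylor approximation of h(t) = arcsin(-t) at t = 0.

Differentiate repeatedly and evaluate at the center.
h(0) = 0
h′(0) = -1
h′′(0) = 0
h′′′(0) = -1
h^(4)(0) = 0

-t^3/6 - t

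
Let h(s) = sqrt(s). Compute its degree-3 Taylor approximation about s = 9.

(s - 9)^3/3888 - (s - 9)^2/216 + (s - 9)/6 + 3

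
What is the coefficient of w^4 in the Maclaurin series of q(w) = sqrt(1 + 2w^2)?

[w^0] = 1;  [w^1] = 0;  [w^2] = 1;  [w^3] = 0;  [w^4] = -1/2.

-1/2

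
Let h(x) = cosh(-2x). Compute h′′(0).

Use the known series and substitute for the argument.
The coefficient of x^2 in the expansion is 2, so h′′(0) = 2! * (2) = 4.

4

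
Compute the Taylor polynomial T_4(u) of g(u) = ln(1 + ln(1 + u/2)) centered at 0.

-35*u^4/384 + 7*u^3/48 - u^2/4 + u/2

Substitute the inner expansion into the outer series and collect powers.
g(0) = 0
g′(0) = 1/2
g′′(0) = -1/2
g′′′(0) = 7/8
g^(4)(0) = -35/16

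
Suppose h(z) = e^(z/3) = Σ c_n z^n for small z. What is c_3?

[z^0] = 1;  [z^1] = 1/3;  [z^2] = 1/18;  [z^3] = 1/162.

1/162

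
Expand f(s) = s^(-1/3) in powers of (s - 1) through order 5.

-91*(s - 1)^5/729 + 35*(s - 1)^4/243 - 14*(s - 1)^3/81 + 2*(s - 1)^2/9 - (s - 1)/3 + 1

f(1) = 1
f′(1) = -1/3
f′′(1) = 4/9
f′′′(1) = -28/27
f^(4)(1) = 280/81
f^(5)(1) = -3640/243
Dividing each by k! gives the coefficients c_0, ..., c_5.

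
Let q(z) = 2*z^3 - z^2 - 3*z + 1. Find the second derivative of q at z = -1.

The coefficient of (z + 1)^2 in the expansion is -7, so q′′(-1) = 2! * (-7) = -14.

-14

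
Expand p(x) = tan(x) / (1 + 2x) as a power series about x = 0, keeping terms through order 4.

-26*x^4/3 + 13*x^3/3 - 2*x^2 + x

Multiply the two series term by term and collect like powers.
p(0) = 0
p′(0) = 1
p′′(0) = -4
p′′′(0) = 26
p^(4)(0) = -208
Dividing each by k! gives the coefficients c_0, ..., c_4.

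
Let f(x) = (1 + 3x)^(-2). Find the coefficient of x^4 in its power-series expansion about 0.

405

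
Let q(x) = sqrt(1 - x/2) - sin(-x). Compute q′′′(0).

-67/64

Expand each term separately and add.
From the series, [x^3] q = -67/384; multiply by 3! = 6 to get -67/64.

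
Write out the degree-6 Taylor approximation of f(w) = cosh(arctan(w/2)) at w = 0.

29*w^6/9216 - 7*w^4/384 + w^2/8 + 1

Substitute the inner expansion into the outer series and collect powers.
[w^0] = 1;  [w^1] = 0;  [w^2] = 1/8;  [w^3] = 0;  [w^4] = -7/384;  [w^5] = 0;  [w^6] = 29/9216.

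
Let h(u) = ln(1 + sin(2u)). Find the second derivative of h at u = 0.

-4

Plug the Maclaurin series of the inner function into that of the outer and collect terms.
From the series, [u^2] h = -2; multiply by 2! = 2 to get -4.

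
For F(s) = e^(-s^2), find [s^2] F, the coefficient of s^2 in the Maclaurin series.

-1

Apply the Taylor formula c_k = f^(k)(a)/k!.
[s^0] = 1;  [s^1] = 0;  [s^2] = -1.
So c_2 = F′′(0)/2! = -1.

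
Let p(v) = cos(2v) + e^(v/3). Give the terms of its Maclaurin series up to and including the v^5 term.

v^5/29160 + 1297*v^4/1944 + v^3/162 - 35*v^2/18 + v/3 + 2

Add the two expansions coefficient-wise.
p(0) = 2
p′(0) = 1/3
p′′(0) = -35/9
p′′′(0) = 1/27
p^(4)(0) = 1297/81
p^(5)(0) = 1/243
Then c_k = p^(k)(0)/k! gives each Taylor coefficient.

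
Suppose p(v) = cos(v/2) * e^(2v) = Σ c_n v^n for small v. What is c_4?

161/384

Expand each factor separately, then convolve coefficients.
p(0) = 1
p′(0) = 2
p′′(0) = 15/4
p′′′(0) = 13/2
p^(4)(0) = 161/16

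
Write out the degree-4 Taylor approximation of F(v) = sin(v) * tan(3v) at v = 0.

17*v^4/2 + 3*v^2

Expand each factor separately, then convolve coefficients.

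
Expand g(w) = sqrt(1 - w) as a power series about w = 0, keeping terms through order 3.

-w^3/16 - w^2/8 - w/2 + 1

Differentiate repeatedly and evaluate at the center.
g(0) = 1
g′(0) = -1/2
g′′(0) = -1/4
g′′′(0) = -3/8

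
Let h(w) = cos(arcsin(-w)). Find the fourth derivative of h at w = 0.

-3

Plug the Maclaurin series of the inner function into that of the outer and collect terms.
From the series, [w^4] h = -1/8; multiply by 4! = 24 to get -3.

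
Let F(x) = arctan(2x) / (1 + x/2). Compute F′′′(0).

-13

Take the Cauchy product of the two expansions.
The coefficient of x^3 in the expansion is -13/6, so F′′′(0) = 3! * (-13/6) = -13.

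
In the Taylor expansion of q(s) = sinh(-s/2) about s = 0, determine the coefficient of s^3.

-1/48

q(0) = 0
q′(0) = -1/2
q′′(0) = 0
q′′′(0) = -1/8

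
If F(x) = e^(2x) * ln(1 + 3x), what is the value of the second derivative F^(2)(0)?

3

Multiply the two series term by term and collect like powers.
From the series, [x^2] F = 3/2; multiply by 2! = 2 to get 3.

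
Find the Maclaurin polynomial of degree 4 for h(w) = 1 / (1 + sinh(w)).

4*w^4/3 - 7*w^3/6 + w^2 - w + 1

Write 1/(1+u) = 1 - u + u^2 - u^3 + ... and substitute the series for u.
h(0) = 1
h′(0) = -1
h′′(0) = 2
h′′′(0) = -7
h^(4)(0) = 32
Then c_k = h^(k)(0)/k! gives each Taylor coefficient.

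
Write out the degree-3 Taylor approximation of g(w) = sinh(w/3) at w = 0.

[w^0] = 0;  [w^1] = 1/3;  [w^2] = 0;  [w^3] = 1/162.

w^3/162 + w/3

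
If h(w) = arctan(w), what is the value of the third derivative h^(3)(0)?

Differentiate repeatedly and evaluate at the center.
The coefficient of w^3 in the expansion is -1/3, so h′′′(0) = 3! * (-1/3) = -2.

-2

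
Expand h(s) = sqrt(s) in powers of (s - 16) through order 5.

[(s - 16)^0] = 4;  [(s - 16)^1] = 1/8;  [(s - 16)^2] = -1/512;  [(s - 16)^3] = 1/16384;  [(s - 16)^4] = -5/2097152;  [(s - 16)^5] = 7/67108864.

7*(s - 16)^5/67108864 - 5*(s - 16)^4/2097152 + (s - 16)^3/16384 - (s - 16)^2/512 + (s - 16)/8 + 4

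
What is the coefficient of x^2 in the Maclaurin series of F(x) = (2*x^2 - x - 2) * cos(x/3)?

Distribute the polynomial across the series and collect like powers.
[x^0] = -2;  [x^1] = -1;  [x^2] = 19/9.

19/9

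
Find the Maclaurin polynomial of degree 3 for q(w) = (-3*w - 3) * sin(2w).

4*w^3 - 6*w^2 - 6*w

Multiply each power in the prefactor through the base expansion.
q(0) = 0
q′(0) = -6
q′′(0) = -12
q′′′(0) = 24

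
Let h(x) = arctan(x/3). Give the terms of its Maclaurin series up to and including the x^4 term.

h(0) = 0
h′(0) = 1/3
h′′(0) = 0
h′′′(0) = -2/27
h^(4)(0) = 0
Then c_k = h^(k)(0)/k! gives each Taylor coefficient.

-x^3/81 + x/3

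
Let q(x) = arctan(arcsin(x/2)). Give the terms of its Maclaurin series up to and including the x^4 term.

Plug the Maclaurin series of the inner function into that of the outer and collect terms.
q(0) = 0
q′(0) = 1/2
q′′(0) = 0
q′′′(0) = -1/8
q^(4)(0) = 0

-x^3/48 + x/2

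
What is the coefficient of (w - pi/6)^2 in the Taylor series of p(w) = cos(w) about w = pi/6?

-sqrt(3)/4

p(pi/6) = sqrt(3)/2
p′(pi/6) = -1/2
p′′(pi/6) = -sqrt(3)/2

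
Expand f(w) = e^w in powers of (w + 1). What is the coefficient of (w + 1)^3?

Apply the Taylor formula c_k = f^(k)(a)/k!.
[(w + 1)^0] = e^(-1);  [(w + 1)^1] = e^(-1);  [(w + 1)^2] = e^(-1)/2;  [(w + 1)^3] = e^(-1)/6.

e^(-1)/6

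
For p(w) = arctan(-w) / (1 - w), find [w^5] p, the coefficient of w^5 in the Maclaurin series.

Take the Cauchy product of the two expansions.
p(0) = 0
p′(0) = -1
p′′(0) = -2
p′′′(0) = -4
p^(4)(0) = -16
p^(5)(0) = -104
So c_5 = p^(5)(0)/5! = -13/15.

-13/15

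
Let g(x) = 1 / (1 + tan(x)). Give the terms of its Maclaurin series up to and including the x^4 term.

Write 1/(1+u) = 1 - u + u^2 - u^3 + ... and substitute the series for u.

5*x^4/3 - 4*x^3/3 + x^2 - x + 1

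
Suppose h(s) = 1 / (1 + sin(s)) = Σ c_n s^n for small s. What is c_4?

Use the geometric series for the reciprocal, then substitute.

2/3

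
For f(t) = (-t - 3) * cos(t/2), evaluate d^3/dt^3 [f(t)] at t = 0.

Distribute the polynomial across the series and collect like powers.
The coefficient of t^3 in the expansion is 1/8, so f′′′(0) = 3! * (1/8) = 3/4.

3/4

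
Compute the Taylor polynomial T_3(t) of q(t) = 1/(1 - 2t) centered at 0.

q(0) = 1
q′(0) = 2
q′′(0) = 8
q′′′(0) = 48

8*t^3 + 4*t^2 + 2*t + 1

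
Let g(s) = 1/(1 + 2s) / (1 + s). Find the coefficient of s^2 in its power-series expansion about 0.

Expand each factor separately, then convolve coefficients.
[s^0] = 1;  [s^1] = -3;  [s^2] = 7.

7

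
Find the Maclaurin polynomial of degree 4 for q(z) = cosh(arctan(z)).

Plug the Maclaurin series of the inner function into that of the outer and collect terms.
[z^0] = 1;  [z^1] = 0;  [z^2] = 1/2;  [z^3] = 0;  [z^4] = -7/24.

-7*z^4/24 + z^2/2 + 1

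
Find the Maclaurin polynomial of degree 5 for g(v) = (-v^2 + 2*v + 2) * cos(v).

v^5/12 + 7*v^4/12 - v^3 - 2*v^2 + 2*v + 2

Shift and add copies of the series according to the polynomial's terms.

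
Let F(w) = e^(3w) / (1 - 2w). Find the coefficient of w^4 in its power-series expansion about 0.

563/8

Write out both Maclaurin series and multiply, keeping only the needed powers.
F(0) = 1
F′(0) = 5
F′′(0) = 29
F′′′(0) = 201
F^(4)(0) = 1689
So c_4 = F^(4)(0)/4! = 563/8.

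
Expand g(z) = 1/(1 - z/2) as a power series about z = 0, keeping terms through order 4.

z^4/16 + z^3/8 + z^2/4 + z/2 + 1

g(0) = 1
g′(0) = 1/2
g′′(0) = 1/2
g′′′(0) = 3/4
g^(4)(0) = 3/2
The Taylor polynomial is Σ g^(k)(0)/k! · z^k.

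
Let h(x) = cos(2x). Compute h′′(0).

-4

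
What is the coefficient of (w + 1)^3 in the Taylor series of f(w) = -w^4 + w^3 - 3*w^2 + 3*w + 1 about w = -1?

[(w + 1)^0] = -7;  [(w + 1)^1] = 16;  [(w + 1)^2] = -12;  [(w + 1)^3] = 5.
So c_3 = f′′′(-1)/3! = 5.

5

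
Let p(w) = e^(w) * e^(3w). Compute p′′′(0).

64

Multiply the two series term by term and collect like powers.
The coefficient of w^3 in the expansion is 32/3, so p′′′(0) = 3! * (32/3) = 64.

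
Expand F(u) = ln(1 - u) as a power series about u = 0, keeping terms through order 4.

-u^4/4 - u^3/3 - u^2/2 - u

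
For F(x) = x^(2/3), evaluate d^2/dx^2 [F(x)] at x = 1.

-2/9

The coefficient of (x - 1)^2 in the expansion is -1/9, so F′′(1) = 2! * (-1/9) = -2/9.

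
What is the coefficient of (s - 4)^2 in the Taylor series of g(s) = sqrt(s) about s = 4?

-1/64

Apply the Taylor formula c_k = f^(k)(a)/k!.
g(4) = 2
g′(4) = 1/4
g′′(4) = -1/32
Dividing each by k! gives the coefficients c_0, ..., c_2.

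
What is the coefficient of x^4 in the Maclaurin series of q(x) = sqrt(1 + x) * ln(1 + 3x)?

Expand each factor separately, then convolve coefficients.
[x^0] = 0;  [x^1] = 3;  [x^2] = -3;  [x^3] = 51/8;  [x^4] = -15.
So c_4 = q^(4)(0)/4! = -15.

-15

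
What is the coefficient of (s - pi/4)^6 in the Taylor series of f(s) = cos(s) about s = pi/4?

-sqrt(2)/1440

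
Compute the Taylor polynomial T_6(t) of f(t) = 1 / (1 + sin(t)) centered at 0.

17*t^6/45 - 61*t^5/120 + 2*t^4/3 - 5*t^3/6 + t^2 - t + 1

Write 1/(1+u) = 1 - u + u^2 - u^3 + ... and substitute the series for u.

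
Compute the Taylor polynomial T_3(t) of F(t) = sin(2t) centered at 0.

-4*t^3/3 + 2*t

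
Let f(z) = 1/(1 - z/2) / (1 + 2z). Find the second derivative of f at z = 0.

Write out both Maclaurin series and multiply, keeping only the needed powers.
The coefficient of z^2 in the expansion is 13/4, so f′′(0) = 2! * (13/4) = 13/2.

13/2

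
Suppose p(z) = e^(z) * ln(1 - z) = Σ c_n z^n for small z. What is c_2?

Take the Cauchy product of the two expansions.
p(0) = 0
p′(0) = -1
p′′(0) = -3
Dividing each by k! gives the coefficients c_0, ..., c_2.

-3/2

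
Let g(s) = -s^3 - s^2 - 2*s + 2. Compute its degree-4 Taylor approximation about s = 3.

-(s - 3)^3 - 10*(s - 3)^2 - 35*(s - 3) - 40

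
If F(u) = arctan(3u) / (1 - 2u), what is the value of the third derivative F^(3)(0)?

Expand each factor separately, then convolve coefficients.
From the series, [u^3] F = 3; multiply by 3! = 6 to get 18.

18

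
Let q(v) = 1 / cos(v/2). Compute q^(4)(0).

5/16

Write the quotient as an unknown series and match coefficients against numerator = denominator · series.
The coefficient of v^4 in the expansion is 5/384, so q^(4)(0) = 4! * (5/384) = 5/16.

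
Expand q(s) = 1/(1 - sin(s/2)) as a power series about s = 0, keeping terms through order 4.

Substitute the inner expansion into the outer series and collect powers.

s^4/24 + 5*s^3/48 + s^2/4 + s/2 + 1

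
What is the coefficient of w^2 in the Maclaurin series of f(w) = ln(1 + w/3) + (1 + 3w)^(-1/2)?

Combine the two series term by term.

239/72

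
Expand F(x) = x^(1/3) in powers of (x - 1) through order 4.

-10*(x - 1)^4/243 + 5*(x - 1)^3/81 - (x - 1)^2/9 + (x - 1)/3 + 1

Differentiate repeatedly and evaluate at the center.
[(x - 1)^0] = 1;  [(x - 1)^1] = 1/3;  [(x - 1)^2] = -1/9;  [(x - 1)^3] = 5/81;  [(x - 1)^4] = -10/243.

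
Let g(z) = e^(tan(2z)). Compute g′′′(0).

24

Substitute the inner expansion into the outer series and collect powers.
The coefficient of z^3 in the expansion is 4, so g′′′(0) = 3! * (4) = 24.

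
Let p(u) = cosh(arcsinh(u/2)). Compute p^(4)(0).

-3/16

Substitute the inner expansion into the outer series and collect powers.
From the series, [u^4] p = -1/128; multiply by 4! = 24 to get -3/16.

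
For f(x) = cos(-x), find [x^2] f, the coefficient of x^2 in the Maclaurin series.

-1/2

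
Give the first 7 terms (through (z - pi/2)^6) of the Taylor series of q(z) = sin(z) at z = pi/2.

Compute the successive derivatives at the expansion point and divide by k!.
[(z - pi/2)^0] = 1;  [(z - pi/2)^1] = 0;  [(z - pi/2)^2] = -1/2;  [(z - pi/2)^3] = 0;  [(z - pi/2)^4] = 1/24;  [(z - pi/2)^5] = 0;  [(z - pi/2)^6] = -1/720.

-(z - pi/2)^6/720 + (z - pi/2)^4/24 - (z - pi/2)^2/2 + 1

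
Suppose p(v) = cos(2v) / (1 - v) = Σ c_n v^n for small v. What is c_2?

Multiply the two series term by term and collect like powers.
p(0) = 1
p′(0) = 1
p′′(0) = -2
So c_2 = p′′(0)/2! = -1.

-1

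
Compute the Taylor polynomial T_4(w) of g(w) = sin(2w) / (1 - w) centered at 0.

Use 1/(1 - r) = Σ r^k on the denominator, then take the Cauchy product.
g(0) = 0
g′(0) = 2
g′′(0) = 4
g′′′(0) = 4
g^(4)(0) = 16

2*w^4/3 + 2*w^3/3 + 2*w^2 + 2*w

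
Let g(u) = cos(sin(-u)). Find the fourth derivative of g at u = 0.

5

Compose series: expand the inner function first, then feed it into the outer expansion.
From the series, [u^4] g = 5/24; multiply by 4! = 24 to get 5.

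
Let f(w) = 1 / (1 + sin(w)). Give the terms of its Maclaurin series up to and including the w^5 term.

-61*w^5/120 + 2*w^4/3 - 5*w^3/6 + w^2 - w + 1

Use the geometric series for the reciprocal, then substitute.
f(0) = 1
f′(0) = -1
f′′(0) = 2
f′′′(0) = -5
f^(4)(0) = 16
f^(5)(0) = -61
Dividing each by k! gives the coefficients c_0, ..., c_5.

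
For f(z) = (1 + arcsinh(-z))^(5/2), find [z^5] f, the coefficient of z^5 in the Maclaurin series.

-11/256

Plug the Maclaurin series of the inner function into that of the outer and collect terms.
f(0) = 1
f′(0) = -5/2
f′′(0) = 15/4
f′′′(0) = 5/8
f^(4)(0) = -255/16
f^(5)(0) = -165/32
Dividing each by k! gives the coefficients c_0, ..., c_5.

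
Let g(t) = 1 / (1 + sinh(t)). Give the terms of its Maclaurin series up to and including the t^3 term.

-7*t^3/6 + t^2 - t + 1

Use the geometric series for the reciprocal, then substitute.
[t^0] = 1;  [t^1] = -1;  [t^2] = 1;  [t^3] = -7/6.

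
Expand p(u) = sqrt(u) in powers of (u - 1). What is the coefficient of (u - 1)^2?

p(1) = 1
p′(1) = 1/2
p′′(1) = -1/4
The Taylor polynomial is Σ p^(k)(1)/k! · (u - 1)^k.

-1/8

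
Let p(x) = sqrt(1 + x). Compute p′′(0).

The coefficient of x^2 in the expansion is -1/8, so p′′(0) = 2! * (-1/8) = -1/4.

-1/4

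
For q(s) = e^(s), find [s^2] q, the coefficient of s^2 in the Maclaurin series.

1/2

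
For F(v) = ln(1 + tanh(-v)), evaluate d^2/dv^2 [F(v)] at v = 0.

Let u equal the inner series; expand the outer function in u and truncate.
The coefficient of v^2 in the expansion is -1/2, so F′′(0) = 2! * (-1/2) = -1.

-1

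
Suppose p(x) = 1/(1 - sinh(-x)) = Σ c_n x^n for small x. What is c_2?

1

Compose series: expand the inner function first, then feed it into the outer expansion.
p(0) = 1
p′(0) = -1
p′′(0) = 2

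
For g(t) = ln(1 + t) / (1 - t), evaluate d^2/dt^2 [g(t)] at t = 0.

1

Multiply the two series term by term and collect like powers.
From the series, [t^2] g = 1/2; multiply by 2! = 2 to get 1.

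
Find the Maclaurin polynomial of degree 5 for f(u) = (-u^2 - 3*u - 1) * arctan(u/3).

Multiply each power in the prefactor through the base expansion.
[u^0] = 0;  [u^1] = -1/3;  [u^2] = -1;  [u^3] = -26/81;  [u^4] = 1/27;  [u^5] = 14/1215.

14*u^5/1215 + u^4/27 - 26*u^3/81 - u^2 - u/3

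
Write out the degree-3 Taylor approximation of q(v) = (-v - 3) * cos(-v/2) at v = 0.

v^3/8 + 3*v^2/8 - v - 3

Distribute the polynomial across the series and collect like powers.
q(0) = -3
q′(0) = -1
q′′(0) = 3/4
q′′′(0) = 3/4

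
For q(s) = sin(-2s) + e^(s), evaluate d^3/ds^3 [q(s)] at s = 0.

Combine the two series term by term.
From the series, [s^3] q = 3/2; multiply by 3! = 6 to get 9.

9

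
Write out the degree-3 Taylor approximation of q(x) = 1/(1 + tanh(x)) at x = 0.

-2*x^3/3 + x^2 - x + 1

Plug the Maclaurin series of the inner function into that of the outer and collect terms.
[x^0] = 1;  [x^1] = -1;  [x^2] = 1;  [x^3] = -2/3.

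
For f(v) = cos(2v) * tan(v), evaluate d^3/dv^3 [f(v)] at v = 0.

Expand each factor separately, then convolve coefficients.
The coefficient of v^3 in the expansion is -5/3, so f′′′(0) = 3! * (-5/3) = -10.

-10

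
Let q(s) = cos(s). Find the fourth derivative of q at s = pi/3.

1/2

The coefficient of (s - pi/3)^4 in the expansion is 1/48, so q^(4)(pi/3) = 4! * (1/48) = 1/2.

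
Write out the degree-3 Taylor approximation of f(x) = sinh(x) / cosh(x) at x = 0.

-x^3/3 + x

Write the quotient as an unknown series and match coefficients against numerator = denominator · series.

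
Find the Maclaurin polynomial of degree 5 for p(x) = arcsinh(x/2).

p(0) = 0
p′(0) = 1/2
p′′(0) = 0
p′′′(0) = -1/8
p^(4)(0) = 0
p^(5)(0) = 9/32
Dividing each by k! gives the coefficients c_0, ..., c_5.

3*x^5/1280 - x^3/48 + x/2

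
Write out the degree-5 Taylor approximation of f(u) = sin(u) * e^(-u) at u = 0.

Multiply the two series term by term and collect like powers.
f(0) = 0
f′(0) = 1
f′′(0) = -2
f′′′(0) = 2
f^(4)(0) = 0
f^(5)(0) = -4
Then c_k = f^(k)(0)/k! gives each Taylor coefficient.

-u^5/30 + u^3/3 - u^2 + u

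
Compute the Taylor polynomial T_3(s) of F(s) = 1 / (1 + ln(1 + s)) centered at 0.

Use the geometric series for the reciprocal, then substitute.
F(0) = 1
F′(0) = -1
F′′(0) = 3
F′′′(0) = -14
The Taylor polynomial is Σ F^(k)(0)/k! · s^k.

-7*s^3/3 + 3*s^2/2 - s + 1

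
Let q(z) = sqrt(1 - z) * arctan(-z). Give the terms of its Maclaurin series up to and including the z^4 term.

Take the Cauchy product of the two expansions.

-5*z^4/48 + 11*z^3/24 + z^2/2 - z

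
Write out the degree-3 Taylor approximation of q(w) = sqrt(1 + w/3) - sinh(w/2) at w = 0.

-w^3/54 - w^2/72 - w/3 + 1

Combine the two series term by term.
q(0) = 1
q′(0) = -1/3
q′′(0) = -1/36
q′′′(0) = -1/9
The Taylor polynomial is Σ q^(k)(0)/k! · w^k.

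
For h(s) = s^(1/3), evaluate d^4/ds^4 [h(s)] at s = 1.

-80/81

Compute the successive derivatives at the expansion point and divide by k!.
The coefficient of (s - 1)^4 in the expansion is -10/243, so h^(4)(1) = 4! * (-10/243) = -80/81.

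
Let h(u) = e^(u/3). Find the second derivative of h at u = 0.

1/9

From the series, [u^2] h = 1/18; multiply by 2! = 2 to get 1/9.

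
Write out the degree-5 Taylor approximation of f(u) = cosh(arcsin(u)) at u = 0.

Substitute the inner expansion into the outer series and collect powers.
f(0) = 1
f′(0) = 0
f′′(0) = 1
f′′′(0) = 0
f^(4)(0) = 5
f^(5)(0) = 0
The Taylor polynomial is Σ f^(k)(0)/k! · u^k.

5*u^4/24 + u^2/2 + 1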